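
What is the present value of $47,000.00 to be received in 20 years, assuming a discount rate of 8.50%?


Present value formula: PV = FV / (1 + r)^t
PV = $47,000.00 / (1 + 0.085)^20
PV = $47,000.00 / 5.112046
PV = $9,193.97

PV = FV / (1 + r)^t = $9,193.97


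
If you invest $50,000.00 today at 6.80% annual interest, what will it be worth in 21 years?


Future value formula: FV = PV × (1 + r)^t
FV = $50,000.00 × (1 + 0.068)^21
FV = $50,000.00 × 3.9810378
FV = $199,051.89

FV = PV × (1 + r)^t = $199,051.89


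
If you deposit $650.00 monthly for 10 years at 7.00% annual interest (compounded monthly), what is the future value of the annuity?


Future value of an ordinary annuity: FV = PMT × ((1 + r)^n − 1) / r
Monthly rate r = 0.07/12 ≈ 0.00583333, n = 120
FV = $650.00 × ((1 + 0.07/12)^120 − 1) / (0.07/12)
FV = $650.00 × 173.084807
FV = $112,505.12

FV = PMT × ((1+r)^n - 1)/r = $112,505.12


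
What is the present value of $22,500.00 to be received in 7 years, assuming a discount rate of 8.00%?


Present value formula: PV = FV / (1 + r)^t
PV = $22,500.00 / (1 + 0.08)^7
PV = $22,500.00 / 1.7138243
PV = $13,128.53

PV = FV / (1 + r)^t = $13,128.53


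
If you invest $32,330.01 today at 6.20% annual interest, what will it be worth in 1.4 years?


Future value formula: FV = PV × (1 + r)^t
FV = $32,330.01 × (1 + 0.062)^1.4
FV = $32,330.01 × 1.0878633
FV = $35,170.63

FV = PV × (1 + r)^t = $35,170.63


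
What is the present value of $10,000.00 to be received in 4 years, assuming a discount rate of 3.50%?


Present value formula: PV = FV / (1 + r)^t
PV = $10,000.00 / (1 + 0.035)^4
PV = $10,000.00 / 1.147523
PV = $8,714.42

PV = FV / (1 + r)^t = $8,714.42


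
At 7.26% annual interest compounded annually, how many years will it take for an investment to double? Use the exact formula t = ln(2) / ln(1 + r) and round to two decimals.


Doubling condition: (1 + r)^t = 2
Take ln of both sides: t × ln(1 + r) = ln(2)
t = ln(2) / ln(1 + r)
t = 0.693147 / 0.070086
t = 9.89

t = ln(2) / ln(1 + r) = 9.89 years


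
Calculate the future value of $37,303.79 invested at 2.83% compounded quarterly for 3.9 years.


Compound interest formula: A = P(1 + r/n)^(nt)
A = $37,303.79 × (1 + 0.0283/4)^(4 × 3.9)
Growth factor: (1 + 0.0283/4)^15.6 = 1.1162573
A = $37,303.79 × 1.1162573
A = $41,640.63

A = P(1 + r/n)^(nt) = $41,640.63


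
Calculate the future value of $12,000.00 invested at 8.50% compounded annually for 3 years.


Compound interest formula: A = P(1 + r/n)^(nt)
A = $12,000.00 × (1 + 0.085/1)^(1 × 3)
Growth factor: (1 + 0.085/1)^3 = 1.277289
A = $12,000.00 × 1.277289
A = $15,327.47

A = P(1 + r/n)^(nt) = $15,327.47


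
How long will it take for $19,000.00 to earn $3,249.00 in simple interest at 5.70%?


Rearrange the simple interest formula for t:
I = P × r × t  ⇒  t = I / (P × r)
t = $3,249.00 / ($19,000.00 × 0.057)
t = 3

t = I/(P×r) = 3 years


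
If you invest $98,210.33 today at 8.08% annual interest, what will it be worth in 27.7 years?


Future value formula: FV = PV × (1 + r)^t
FV = $98,210.33 × (1 + 0.0808)^27.7
FV = $98,210.33 × 8.6048996
FV = $845,090.03

FV = PV × (1 + r)^t = $845,090.03


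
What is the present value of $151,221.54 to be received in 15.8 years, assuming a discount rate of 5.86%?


Present value formula: PV = FV / (1 + r)^t
PV = $151,221.54 / (1 + 0.0586)^15.8
PV = $151,221.54 / 2.459030
PV = $61,496.42

PV = FV / (1 + r)^t = $61,496.42


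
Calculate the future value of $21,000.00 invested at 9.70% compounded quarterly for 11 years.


Compound interest formula: A = P(1 + r/n)^(nt)
A = $21,000.00 × (1 + 0.097/4)^(4 × 11)
Growth factor: (1 + 0.097/4)^44 = 2.869874
A = $21,000.00 × 2.869874
A = $60,267.35

A = P(1 + r/n)^(nt) = $60,267.35


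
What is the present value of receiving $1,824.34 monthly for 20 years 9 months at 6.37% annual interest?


Present value of an ordinary annuity: PV = PMT × (1 − (1 + r)^(−n)) / r
Monthly rate r = 0.0637/12 ≈ 0.00530833, n = 249
PV = $1,824.34 × (1 − (1 + 0.0637/12)^(−249)) / (0.0637/12)
PV = $1,824.34 × 137.972610
PV = $251,708.95

PV = PMT × (1-(1+r)^(-n))/r = $251,708.95


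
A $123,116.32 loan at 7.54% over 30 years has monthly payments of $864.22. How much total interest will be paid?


Total paid over the life of the loan = PMT × n.
Total paid = $864.22 × 360 = $311,119.20
Total interest = total paid − principal = $311,119.20 − $123,116.32 = $188,002.88

Total interest = (PMT × n) - PV = $188,002.88


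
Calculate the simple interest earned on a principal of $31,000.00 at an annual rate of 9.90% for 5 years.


Simple interest formula: I = P × r × t
I = $31,000.00 × 0.099 × 5
I = $15,345.00

I = P × r × t = $15,345.00


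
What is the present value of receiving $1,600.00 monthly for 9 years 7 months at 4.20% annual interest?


Present value of an ordinary annuity: PV = PMT × (1 − (1 + r)^(−n)) / r
Monthly rate r = 0.042/12 = 0.0035, n = 115
PV = $1,600.00 × (1 − (1 + 0.042/12)^(−115)) / (0.042/12)
PV = $1,600.00 × 94.538175
PV = $151,261.08

PV = PMT × (1-(1+r)^(-n))/r = $151,261.08


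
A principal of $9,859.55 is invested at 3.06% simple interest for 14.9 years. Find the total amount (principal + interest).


Total amount formula: A = P(1 + rt) = P + P·r·t
Interest: I = P × r × t = $9,859.55 × 0.0306 × 14.9 = $4,495.36
A = P + I = $9,859.55 + $4,495.36 = $14,354.91

A = P + I = P(1 + rt) = $14,354.91


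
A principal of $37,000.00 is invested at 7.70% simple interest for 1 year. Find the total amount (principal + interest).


Total amount formula: A = P(1 + rt) = P + P·r·t
Interest: I = P × r × t = $37,000.00 × 0.077 × 1 = $2,849.00
A = P + I = $37,000.00 + $2,849.00 = $39,849.00

A = P + I = P(1 + rt) = $39,849.00


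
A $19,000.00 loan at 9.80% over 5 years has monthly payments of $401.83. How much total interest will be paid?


Total paid over the life of the loan = PMT × n.
Total paid = $401.83 × 60 = $24,109.80
Total interest = total paid − principal = $24,109.80 − $19,000.00 = $5,109.80

Total interest = (PMT × n) - PV = $5,109.80


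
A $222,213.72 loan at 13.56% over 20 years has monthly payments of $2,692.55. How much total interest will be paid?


Total paid over the life of the loan = PMT × n.
Total paid = $2,692.55 × 240 = $646,212.00
Total interest = total paid − principal = $646,212.00 − $222,213.72 = $423,998.28

Total interest = (PMT × n) - PV = $423,998.28


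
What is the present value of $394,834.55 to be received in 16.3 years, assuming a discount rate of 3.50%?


Present value formula: PV = FV / (1 + r)^t
PV = $394,834.55 / (1 + 0.035)^16.3
PV = $394,834.55 / 1.75197418
PV = $225,365.51

PV = FV / (1 + r)^t = $225,365.51


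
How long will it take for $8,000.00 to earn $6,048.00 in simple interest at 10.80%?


Rearrange the simple interest formula for t:
I = P × r × t  ⇒  t = I / (P × r)
t = $6,048.00 / ($8,000.00 × 0.108)
t = 7

t = I/(P×r) = 7 years


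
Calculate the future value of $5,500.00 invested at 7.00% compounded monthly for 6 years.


Compound interest formula: A = P(1 + r/n)^(nt)
A = $5,500.00 × (1 + 0.07/12)^(12 × 6)
Growth factor: (1 + 0.07/12)^72 = 1.520106
A = $5,500.00 × 1.520106
A = $8,360.58

A = P(1 + r/n)^(nt) = $8,360.58


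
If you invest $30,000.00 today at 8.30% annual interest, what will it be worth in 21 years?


Future value formula: FV = PV × (1 + r)^t
FV = $30,000.00 × (1 + 0.083)^21
FV = $30,000.00 × 5.335776
FV = $160,073.28

FV = PV × (1 + r)^t = $160,073.28


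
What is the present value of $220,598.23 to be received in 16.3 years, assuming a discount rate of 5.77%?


Present value formula: PV = FV / (1 + r)^t
PV = $220,598.23 / (1 + 0.0577)^16.3
PV = $220,598.23 / 2.495220
PV = $88,408.33

PV = FV / (1 + r)^t = $88,408.33


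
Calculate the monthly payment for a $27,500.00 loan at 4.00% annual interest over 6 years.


Loan payment formula: PMT = PV × r / (1 − (1 + r)^(−n))
Monthly rate r = 0.04/12 ≈ 0.00333333, n = 72 months
Denominator: 1 − (1 + 0.04/12)^(−72) = 0.213058
PMT = $27,500.00 × (0.04/12) / 0.213058
PMT = $430.24 per month

PMT = PV × r / (1-(1+r)^(-n)) = $430.24/month


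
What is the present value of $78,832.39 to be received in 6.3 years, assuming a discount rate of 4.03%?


Present value formula: PV = FV / (1 + r)^t
PV = $78,832.39 / (1 + 0.0403)^6.3
PV = $78,832.39 / 1.2826234
PV = $61,461.84

PV = FV / (1 + r)^t = $61,461.84


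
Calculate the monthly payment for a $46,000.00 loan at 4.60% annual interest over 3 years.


Loan payment formula: PMT = PV × r / (1 − (1 + r)^(−n))
Monthly rate r = 0.046/12 ≈ 0.00383333, n = 36 months
Denominator: 1 − (1 + 0.046/12)^(−36) = 0.128671
PMT = $46,000.00 × (0.046/12) / 0.128671
PMT = $1,370.42 per month

PMT = PV × r / (1-(1+r)^(-n)) = $1,370.42/month


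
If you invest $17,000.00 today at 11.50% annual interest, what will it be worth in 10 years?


Future value formula: FV = PV × (1 + r)^t
FV = $17,000.00 × (1 + 0.115)^10
FV = $17,000.00 × 2.969947
FV = $50,489.10

FV = PV × (1 + r)^t = $50,489.10


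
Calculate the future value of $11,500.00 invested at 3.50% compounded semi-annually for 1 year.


Compound interest formula: A = P(1 + r/n)^(nt)
A = $11,500.00 × (1 + 0.035/2)^(2 × 1)
Growth factor: (1 + 0.035/2)^2 = 1.035306
A = $11,500.00 × 1.035306
A = $11,906.02

A = P(1 + r/n)^(nt) = $11,906.02


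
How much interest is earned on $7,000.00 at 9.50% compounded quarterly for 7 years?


Compound interest earned = final amount − principal.
A = P(1 + r/n)^(nt) = $7,000.00 × (1 + 0.095/4)^(4 × 7) = $13,506.03
Interest = A − P = $13,506.03 − $7,000.00 = $6,506.03

Interest = A - P = $6,506.03


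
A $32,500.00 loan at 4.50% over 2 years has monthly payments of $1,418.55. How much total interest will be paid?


Total paid over the life of the loan = PMT × n.
Total paid = $1,418.55 × 24 = $34,045.20
Total interest = total paid − principal = $34,045.20 − $32,500.00 = $1,545.20

Total interest = (PMT × n) - PV = $1,545.20


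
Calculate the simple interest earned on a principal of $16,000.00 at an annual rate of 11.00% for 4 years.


Simple interest formula: I = P × r × t
I = $16,000.00 × 0.11 × 4
I = $7,040.00

I = P × r × t = $7,040.00


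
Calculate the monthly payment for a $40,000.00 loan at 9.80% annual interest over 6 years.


Loan payment formula: PMT = PV × r / (1 − (1 + r)^(−n))
Monthly rate r = 0.098/12 ≈ 0.00816667, n = 72 months
Denominator: 1 − (1 + 0.098/12)^(−72) = 0.443235
PMT = $40,000.00 × (0.098/12) / 0.443235
PMT = $737.01 per month

PMT = PV × r / (1-(1+r)^(-n)) = $737.01/month


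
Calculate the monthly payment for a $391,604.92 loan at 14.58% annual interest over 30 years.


Loan payment formula: PMT = PV × r / (1 − (1 + r)^(−n))
Monthly rate r = 0.1458/12 = 0.01215, n = 360 months
Denominator: 1 − (1 + 0.1458/12)^(−360) = 0.987063
PMT = $391,604.92 × (0.1458/12) / 0.987063
PMT = $4,820.36 per month

PMT = PV × r / (1-(1+r)^(-n)) = $4,820.36/month


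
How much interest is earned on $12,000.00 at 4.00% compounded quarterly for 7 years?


Compound interest earned = final amount − principal.
A = P(1 + r/n)^(nt) = $12,000.00 × (1 + 0.04/4)^(4 × 7) = $15,855.49
Interest = A − P = $15,855.49 − $12,000.00 = $3,855.49

Interest = A - P = $3,855.49


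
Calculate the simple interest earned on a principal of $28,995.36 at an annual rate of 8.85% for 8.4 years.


Simple interest formula: I = P × r × t
I = $28,995.36 × 0.0885 × 8.4
I = $21,555.15

I = P × r × t = $21,555.15


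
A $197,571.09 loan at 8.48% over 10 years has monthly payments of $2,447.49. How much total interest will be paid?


Total paid over the life of the loan = PMT × n.
Total paid = $2,447.49 × 120 = $293,698.80
Total interest = total paid − principal = $293,698.80 − $197,571.09 = $96,127.71

Total interest = (PMT × n) - PV = $96,127.71


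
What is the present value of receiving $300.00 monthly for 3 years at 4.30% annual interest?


Present value of an ordinary annuity: PV = PMT × (1 − (1 + r)^(−n)) / r
Monthly rate r = 0.043/12 ≈ 0.00358333, n = 36
PV = $300.00 × (1 − (1 + 0.043/12)^(−36)) / (0.043/12)
PV = $300.00 × 33.718142
PV = $10,115.44

PV = PMT × (1-(1+r)^(-n))/r = $10,115.44


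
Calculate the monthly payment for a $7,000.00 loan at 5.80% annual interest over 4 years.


Loan payment formula: PMT = PV × r / (1 − (1 + r)^(−n))
Monthly rate r = 0.058/12 ≈ 0.00483333, n = 48 months
Denominator: 1 − (1 + 0.058/12)^(−48) = 0.206611
PMT = $7,000.00 × (0.058/12) / 0.206611
PMT = $163.75 per month

PMT = PV × r / (1-(1+r)^(-n)) = $163.75/month


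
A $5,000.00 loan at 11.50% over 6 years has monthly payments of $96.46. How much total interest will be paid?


Total paid over the life of the loan = PMT × n.
Total paid = $96.46 × 72 = $6,945.12
Total interest = total paid − principal = $6,945.12 − $5,000.00 = $1,945.12

Total interest = (PMT × n) - PV = $1,945.12


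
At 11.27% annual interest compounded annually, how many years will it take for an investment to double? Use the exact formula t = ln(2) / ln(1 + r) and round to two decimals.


Doubling condition: (1 + r)^t = 2
Take ln of both sides: t × ln(1 + r) = ln(2)
t = ln(2) / ln(1 + r)
t = 0.693147 / 0.106789
t = 6.49

t = ln(2) / ln(1 + r) = 6.49 years


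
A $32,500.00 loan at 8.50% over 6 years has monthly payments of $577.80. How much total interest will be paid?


Total paid over the life of the loan = PMT × n.
Total paid = $577.80 × 72 = $41,601.60
Total interest = total paid − principal = $41,601.60 − $32,500.00 = $9,101.60

Total interest = (PMT × n) - PV = $9,101.60


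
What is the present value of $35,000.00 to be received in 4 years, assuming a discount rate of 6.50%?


Present value formula: PV = FV / (1 + r)^t
PV = $35,000.00 / (1 + 0.065)^4
PV = $35,000.00 / 1.2864664
PV = $27,206.31

PV = FV / (1 + r)^t = $27,206.31


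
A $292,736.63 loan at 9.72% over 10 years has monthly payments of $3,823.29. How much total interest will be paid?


Total paid over the life of the loan = PMT × n.
Total paid = $3,823.29 × 120 = $458,794.80
Total interest = total paid − principal = $458,794.80 − $292,736.63 = $166,058.17

Total interest = (PMT × n) - PV = $166,058.17


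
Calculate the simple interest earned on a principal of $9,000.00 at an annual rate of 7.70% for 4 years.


Simple interest formula: I = P × r × t
I = $9,000.00 × 0.077 × 4
I = $2,772.00

I = P × r × t = $2,772.00


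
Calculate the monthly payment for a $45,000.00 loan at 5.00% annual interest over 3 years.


Loan payment formula: PMT = PV × r / (1 − (1 + r)^(−n))
Monthly rate r = 0.05/12 ≈ 0.00416667, n = 36 months
Denominator: 1 − (1 + 0.05/12)^(−36) = 0.139024
PMT = $45,000.00 × (0.05/12) / 0.139024
PMT = $1,348.69 per month

PMT = PV × r / (1-(1+r)^(-n)) = $1,348.69/month


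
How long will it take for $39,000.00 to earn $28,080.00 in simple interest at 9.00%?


Rearrange the simple interest formula for t:
I = P × r × t  ⇒  t = I / (P × r)
t = $28,080.00 / ($39,000.00 × 0.09)
t = 8

t = I/(P×r) = 8 years


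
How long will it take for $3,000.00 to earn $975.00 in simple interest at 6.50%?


Rearrange the simple interest formula for t:
I = P × r × t  ⇒  t = I / (P × r)
t = $975.00 / ($3,000.00 × 0.065)
t = 5

t = I/(P×r) = 5 years


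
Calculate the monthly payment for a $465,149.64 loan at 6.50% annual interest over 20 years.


Loan payment formula: PMT = PV × r / (1 − (1 + r)^(−n))
Monthly rate r = 0.065/12 ≈ 0.00541667, n = 240 months
Denominator: 1 − (1 + 0.065/12)^(−240) = 0.726510
PMT = $465,149.64 × (0.065/12) / 0.726510
PMT = $3,468.03 per month

PMT = PV × r / (1-(1+r)^(-n)) = $3,468.03/month


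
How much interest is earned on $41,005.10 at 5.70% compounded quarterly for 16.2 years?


Compound interest earned = final amount − principal.
A = P(1 + r/n)^(nt) = $41,005.10 × (1 + 0.057/4)^(4 × 16.2) = $102,573.44
Interest = A − P = $102,573.44 − $41,005.10 = $61,568.34

Interest = A - P = $61,568.34


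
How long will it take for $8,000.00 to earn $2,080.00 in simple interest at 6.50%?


Rearrange the simple interest formula for t:
I = P × r × t  ⇒  t = I / (P × r)
t = $2,080.00 / ($8,000.00 × 0.065)
t = 4

t = I/(P×r) = 4 years


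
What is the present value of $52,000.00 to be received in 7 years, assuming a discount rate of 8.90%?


Present value formula: PV = FV / (1 + r)^t
PV = $52,000.00 / (1 + 0.089)^7
PV = $52,000.00 / 1.816332
PV = $28,629.13

PV = FV / (1 + r)^t = $28,629.13


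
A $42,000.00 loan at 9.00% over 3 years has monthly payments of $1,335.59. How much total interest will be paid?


Total paid over the life of the loan = PMT × n.
Total paid = $1,335.59 × 36 = $48,081.24
Total interest = total paid − principal = $48,081.24 − $42,000.00 = $6,081.24

Total interest = (PMT × n) - PV = $6,081.24


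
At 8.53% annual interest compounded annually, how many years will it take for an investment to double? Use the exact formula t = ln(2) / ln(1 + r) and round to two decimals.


Doubling condition: (1 + r)^t = 2
Take ln of both sides: t × ln(1 + r) = ln(2)
t = ln(2) / ln(1 + r)
t = 0.693147 / 0.081856
t = 8.47

t = ln(2) / ln(1 + r) = 8.47 years


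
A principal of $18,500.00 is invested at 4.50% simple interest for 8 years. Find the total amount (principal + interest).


Total amount formula: A = P(1 + rt) = P + P·r·t
Interest: I = P × r × t = $18,500.00 × 0.045 × 8 = $6,660.00
A = P + I = $18,500.00 + $6,660.00 = $25,160.00

A = P + I = P(1 + rt) = $25,160.00


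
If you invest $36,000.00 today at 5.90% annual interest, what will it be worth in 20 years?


Future value formula: FV = PV × (1 + r)^t
FV = $36,000.00 × (1 + 0.059)^20
FV = $36,000.00 × 3.1471627
FV = $113,297.86

FV = PV × (1 + r)^t = $113,297.86


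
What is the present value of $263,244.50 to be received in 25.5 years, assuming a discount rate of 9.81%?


Present value formula: PV = FV / (1 + r)^t
PV = $263,244.50 / (1 + 0.0981)^25.5
PV = $263,244.50 / 10.873472
PV = $24,209.79

PV = FV / (1 + r)^t = $24,209.79


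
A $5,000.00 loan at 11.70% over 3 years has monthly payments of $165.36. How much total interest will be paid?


Total paid over the life of the loan = PMT × n.
Total paid = $165.36 × 36 = $5,952.96
Total interest = total paid − principal = $5,952.96 − $5,000.00 = $952.96

Total interest = (PMT × n) - PV = $952.96


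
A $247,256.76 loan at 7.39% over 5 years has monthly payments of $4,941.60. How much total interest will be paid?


Total paid over the life of the loan = PMT × n.
Total paid = $4,941.60 × 60 = $296,496.00
Total interest = total paid − principal = $296,496.00 − $247,256.76 = $49,239.24

Total interest = (PMT × n) - PV = $49,239.24


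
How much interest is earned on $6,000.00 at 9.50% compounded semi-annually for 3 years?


Compound interest earned = final amount − principal.
A = P(1 + r/n)^(nt) = $6,000.00 × (1 + 0.095/2)^(2 × 3) = $7,926.39
Interest = A − P = $7,926.39 − $6,000.00 = $1,926.39

Interest = A - P = $1,926.39


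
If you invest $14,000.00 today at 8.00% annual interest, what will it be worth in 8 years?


Future value formula: FV = PV × (1 + r)^t
FV = $14,000.00 × (1 + 0.08)^8
FV = $14,000.00 × 1.850930
FV = $25,913.02

FV = PV × (1 + r)^t = $25,913.02


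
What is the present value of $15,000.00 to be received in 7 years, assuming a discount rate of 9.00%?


Present value formula: PV = FV / (1 + r)^t
PV = $15,000.00 / (1 + 0.09)^7
PV = $15,000.00 / 1.828039
PV = $8,205.51

PV = FV / (1 + r)^t = $8,205.51


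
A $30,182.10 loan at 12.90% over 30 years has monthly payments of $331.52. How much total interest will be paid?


Total paid over the life of the loan = PMT × n.
Total paid = $331.52 × 360 = $119,347.20
Total interest = total paid − principal = $119,347.20 − $30,182.10 = $89,165.10

Total interest = (PMT × n) - PV = $89,165.10


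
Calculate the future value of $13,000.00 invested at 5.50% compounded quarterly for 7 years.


Compound interest formula: A = P(1 + r/n)^(nt)
A = $13,000.00 × (1 + 0.055/4)^(4 × 7)
Growth factor: (1 + 0.055/4)^28 = 1.4657648
A = $13,000.00 × 1.4657648
A = $19,054.94

A = P(1 + r/n)^(nt) = $19,054.94


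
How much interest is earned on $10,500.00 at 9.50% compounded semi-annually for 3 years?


Compound interest earned = final amount − principal.
A = P(1 + r/n)^(nt) = $10,500.00 × (1 + 0.095/2)^(2 × 3) = $13,871.18
Interest = A − P = $13,871.18 − $10,500.00 = $3,371.18

Interest = A - P = $3,371.18


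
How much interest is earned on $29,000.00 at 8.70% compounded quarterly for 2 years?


Compound interest earned = final amount − principal.
A = P(1 + r/n)^(nt) = $29,000.00 × (1 + 0.087/4)^(4 × 2) = $34,447.30
Interest = A − P = $34,447.30 − $29,000.00 = $5,447.30

Interest = A - P = $5,447.30


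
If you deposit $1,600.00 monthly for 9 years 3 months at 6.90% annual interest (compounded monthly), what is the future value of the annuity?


Future value of an ordinary annuity: FV = PMT × ((1 + r)^n − 1) / r
Monthly rate r = 0.069/12 = 0.00575, n = 111
FV = $1,600.00 × ((1 + 0.069/12)^111 − 1) / (0.069/12)
FV = $1,600.00 × 154.731733
FV = $247,570.77

FV = PMT × ((1+r)^n - 1)/r = $247,570.77


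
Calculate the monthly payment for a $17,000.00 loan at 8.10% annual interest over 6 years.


Loan payment formula: PMT = PV × r / (1 − (1 + r)^(−n))
Monthly rate r = 0.081/12 = 0.00675, n = 72 months
Denominator: 1 − (1 + 0.081/12)^(−72) = 0.383913
PMT = $17,000.00 × (0.081/12) / 0.383913
PMT = $298.90 per month

PMT = PV × r / (1-(1+r)^(-n)) = $298.90/month


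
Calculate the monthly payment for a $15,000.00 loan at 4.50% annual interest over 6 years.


Loan payment formula: PMT = PV × r / (1 − (1 + r)^(−n))
Monthly rate r = 0.045/12 = 0.00375, n = 72 months
Denominator: 1 − (1 + 0.045/12)^(−72) = 0.236235
PMT = $15,000.00 × (0.045/12) / 0.236235
PMT = $238.11 per month

PMT = PV × r / (1-(1+r)^(-n)) = $238.11/month


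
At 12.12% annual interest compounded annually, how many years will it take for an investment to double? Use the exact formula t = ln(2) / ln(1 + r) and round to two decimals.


Doubling condition: (1 + r)^t = 2
Take ln of both sides: t × ln(1 + r) = ln(2)
t = ln(2) / ln(1 + r)
t = 0.693147 / 0.114400
t = 6.06

t = ln(2) / ln(1 + r) = 6.06 years


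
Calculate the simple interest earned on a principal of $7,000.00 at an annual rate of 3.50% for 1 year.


Simple interest formula: I = P × r × t
I = $7,000.00 × 0.035 × 1
I = $245.00

I = P × r × t = $245.00


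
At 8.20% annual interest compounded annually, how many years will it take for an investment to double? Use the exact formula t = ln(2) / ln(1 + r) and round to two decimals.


Doubling condition: (1 + r)^t = 2
Take ln of both sides: t × ln(1 + r) = ln(2)
t = ln(2) / ln(1 + r)
t = 0.693147 / 0.078811
t = 8.80

t = ln(2) / ln(1 + r) = 8.80 years


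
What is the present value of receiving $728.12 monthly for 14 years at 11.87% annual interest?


Present value of an ordinary annuity: PV = PMT × (1 − (1 + r)^(−n)) / r
Monthly rate r = 0.1187/12 ≈ 0.00989167, n = 168
PV = $728.12 × (1 − (1 + 0.1187/12)^(−168)) / (0.1187/12)
PV = $728.12 × 81.750317
PV = $59,524.04

PV = PMT × (1-(1+r)^(-n))/r = $59,524.04


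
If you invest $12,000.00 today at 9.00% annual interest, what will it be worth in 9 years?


Future value formula: FV = PV × (1 + r)^t
FV = $12,000.00 × (1 + 0.09)^9
FV = $12,000.00 × 2.171893
FV = $26,062.72

FV = PV × (1 + r)^t = $26,062.72


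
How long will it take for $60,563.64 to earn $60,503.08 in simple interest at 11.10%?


Rearrange the simple interest formula for t:
I = P × r × t  ⇒  t = I / (P × r)
t = $60,503.08 / ($60,563.64 × 0.111)
t = 9

t = I/(P×r) = 9 years


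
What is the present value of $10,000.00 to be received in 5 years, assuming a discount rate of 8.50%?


Present value formula: PV = FV / (1 + r)^t
PV = $10,000.00 / (1 + 0.085)^5
PV = $10,000.00 / 1.503657
PV = $6,650.45

PV = FV / (1 + r)^t = $6,650.45


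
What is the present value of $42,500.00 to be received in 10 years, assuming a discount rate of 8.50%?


Present value formula: PV = FV / (1 + r)^t
PV = $42,500.00 / (1 + 0.085)^10
PV = $42,500.00 / 2.260983
PV = $18,797.13

PV = FV / (1 + r)^t = $18,797.13


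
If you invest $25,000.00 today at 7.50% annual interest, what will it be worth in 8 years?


Future value formula: FV = PV × (1 + r)^t
FV = $25,000.00 × (1 + 0.075)^8
FV = $25,000.00 × 1.783478
FV = $44,586.95

FV = PV × (1 + r)^t = $44,586.95


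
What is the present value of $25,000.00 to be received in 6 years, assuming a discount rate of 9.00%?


Present value formula: PV = FV / (1 + r)^t
PV = $25,000.00 / (1 + 0.09)^6
PV = $25,000.00 / 1.677100
PV = $14,906.68

PV = FV / (1 + r)^t = $14,906.68


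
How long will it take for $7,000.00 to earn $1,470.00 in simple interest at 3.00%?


Rearrange the simple interest formula for t:
I = P × r × t  ⇒  t = I / (P × r)
t = $1,470.00 / ($7,000.00 × 0.03)
t = 7

t = I/(P×r) = 7 years


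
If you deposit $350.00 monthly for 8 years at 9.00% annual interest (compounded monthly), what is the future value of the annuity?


Future value of an ordinary annuity: FV = PMT × ((1 + r)^n − 1) / r
Monthly rate r = 0.09/12 = 0.0075, n = 96
FV = $350.00 × ((1 + 0.09/12)^96 − 1) / (0.09/12)
FV = $350.00 × 139.856164
FV = $48,949.66

FV = PMT × ((1+r)^n - 1)/r = $48,949.66


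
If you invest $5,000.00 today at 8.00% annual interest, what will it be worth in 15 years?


Future value formula: FV = PV × (1 + r)^t
FV = $5,000.00 × (1 + 0.08)^15
FV = $5,000.00 × 3.1721691
FV = $15,860.85

FV = PV × (1 + r)^t = $15,860.85


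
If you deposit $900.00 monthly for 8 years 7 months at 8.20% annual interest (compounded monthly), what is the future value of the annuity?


Future value of an ordinary annuity: FV = PMT × ((1 + r)^n − 1) / r
Monthly rate r = 0.082/12 ≈ 0.00683333, n = 103
FV = $900.00 × ((1 + 0.082/12)^103 − 1) / (0.082/12)
FV = $900.00 × 148.778565
FV = $133,900.71

FV = PMT × ((1+r)^n - 1)/r = $133,900.71


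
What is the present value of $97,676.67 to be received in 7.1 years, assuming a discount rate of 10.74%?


Present value formula: PV = FV / (1 + r)^t
PV = $97,676.67 / (1 + 0.1074)^7.1
PV = $97,676.67 / 2.0632986
PV = $47,340.06

PV = FV / (1 + r)^t = $47,340.06


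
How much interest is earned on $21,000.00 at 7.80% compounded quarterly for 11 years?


Compound interest earned = final amount − principal.
A = P(1 + r/n)^(nt) = $21,000.00 × (1 + 0.078/4)^(4 × 11) = $49,119.89
Interest = A − P = $49,119.89 − $21,000.00 = $28,119.89

Interest = A - P = $28,119.89


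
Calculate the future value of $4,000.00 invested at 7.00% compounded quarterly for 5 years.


Compound interest formula: A = P(1 + r/n)^(nt)
A = $4,000.00 × (1 + 0.07/4)^(4 × 5)
Growth factor: (1 + 0.07/4)^20 = 1.414778
A = $4,000.00 × 1.414778
A = $5,659.11

A = P(1 + r/n)^(nt) = $5,659.11


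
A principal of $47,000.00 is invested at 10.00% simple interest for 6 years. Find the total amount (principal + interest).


Total amount formula: A = P(1 + rt) = P + P·r·t
Interest: I = P × r × t = $47,000.00 × 0.1 × 6 = $28,200.00
A = P + I = $47,000.00 + $28,200.00 = $75,200.00

A = P + I = P(1 + rt) = $75,200.00


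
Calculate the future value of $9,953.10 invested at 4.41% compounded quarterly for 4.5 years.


Compound interest formula: A = P(1 + r/n)^(nt)
A = $9,953.10 × (1 + 0.0441/4)^(4 × 4.5)
Growth factor: (1 + 0.0441/4)^18 = 1.218187
A = $9,953.10 × 1.218187
A = $12,124.74

A = P(1 + r/n)^(nt) = $12,124.74


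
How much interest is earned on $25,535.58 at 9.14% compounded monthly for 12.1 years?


Compound interest earned = final amount − principal.
A = P(1 + r/n)^(nt) = $25,535.58 × (1 + 0.0914/12)^(12 × 12.1) = $76,847.45
Interest = A − P = $76,847.45 − $25,535.58 = $51,311.87

Interest = A - P = $51,311.87


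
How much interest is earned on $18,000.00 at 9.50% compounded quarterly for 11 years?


Compound interest earned = final amount − principal.
A = P(1 + r/n)^(nt) = $18,000.00 × (1 + 0.095/4)^(4 × 11) = $50,559.73
Interest = A − P = $50,559.73 − $18,000.00 = $32,559.73

Interest = A - P = $32,559.73


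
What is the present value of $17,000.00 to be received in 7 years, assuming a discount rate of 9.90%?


Present value formula: PV = FV / (1 + r)^t
PV = $17,000.00 / (1 + 0.099)^7
PV = $17,000.00 / 1.936350
PV = $8,779.40

PV = FV / (1 + r)^t = $8,779.40


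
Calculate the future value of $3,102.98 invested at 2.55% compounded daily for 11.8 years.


Compound interest formula: A = P(1 + r/n)^(nt)
A = $3,102.98 × (1 + 0.0255/365)^(365 × 11.8)
Growth factor: (1 + 0.0255/365)^4307 = 1.351060
A = $3,102.98 × 1.351060
A = $4,192.31

A = P(1 + r/n)^(nt) = $4,192.31


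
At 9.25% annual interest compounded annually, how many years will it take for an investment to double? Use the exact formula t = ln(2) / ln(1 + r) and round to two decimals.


Doubling condition: (1 + r)^t = 2
Take ln of both sides: t × ln(1 + r) = ln(2)
t = ln(2) / ln(1 + r)
t = 0.693147 / 0.088469
t = 7.83

t = ln(2) / ln(1 + r) = 7.83 years


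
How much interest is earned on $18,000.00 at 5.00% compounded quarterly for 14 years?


Compound interest earned = final amount − principal.
A = P(1 + r/n)^(nt) = $18,000.00 × (1 + 0.05/4)^(4 × 14) = $36,090.62
Interest = A − P = $36,090.62 − $18,000.00 = $18,090.62

Interest = A - P = $18,090.62


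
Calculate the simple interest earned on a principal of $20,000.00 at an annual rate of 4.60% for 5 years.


Simple interest formula: I = P × r × t
I = $20,000.00 × 0.046 × 5
I = $4,600.00

I = P × r × t = $4,600.00


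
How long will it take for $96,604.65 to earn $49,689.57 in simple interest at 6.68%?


Rearrange the simple interest formula for t:
I = P × r × t  ⇒  t = I / (P × r)
t = $49,689.57 / ($96,604.65 × 0.0668)
t = 7.7

t = I/(P×r) = 7.7 years


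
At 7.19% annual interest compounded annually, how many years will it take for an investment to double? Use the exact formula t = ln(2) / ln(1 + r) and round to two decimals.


Doubling condition: (1 + r)^t = 2
Take ln of both sides: t × ln(1 + r) = ln(2)
t = ln(2) / ln(1 + r)
t = 0.693147 / 0.069433
t = 9.98

t = ln(2) / ln(1 + r) = 9.98 years


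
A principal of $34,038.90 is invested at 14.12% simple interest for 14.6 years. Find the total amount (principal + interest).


Total amount formula: A = P(1 + rt) = P + P·r·t
Interest: I = P × r × t = $34,038.90 × 0.1412 × 14.6 = $70,171.87
A = P + I = $34,038.90 + $70,171.87 = $104,210.77

A = P + I = P(1 + rt) = $104,210.77


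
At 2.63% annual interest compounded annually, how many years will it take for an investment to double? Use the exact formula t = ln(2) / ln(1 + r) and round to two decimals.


Doubling condition: (1 + r)^t = 2
Take ln of both sides: t × ln(1 + r) = ln(2)
t = ln(2) / ln(1 + r)
t = 0.693147 / 0.025960
t = 26.70

t = ln(2) / ln(1 + r) = 26.70 years


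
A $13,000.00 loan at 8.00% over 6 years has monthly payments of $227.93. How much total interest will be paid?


Total paid over the life of the loan = PMT × n.
Total paid = $227.93 × 72 = $16,410.96
Total interest = total paid − principal = $16,410.96 − $13,000.00 = $3,410.96

Total interest = (PMT × n) - PV = $3,410.96


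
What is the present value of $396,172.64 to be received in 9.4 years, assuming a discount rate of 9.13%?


Present value formula: PV = FV / (1 + r)^t
PV = $396,172.64 / (1 + 0.0913)^9.4
PV = $396,172.64 / 2.2733958
PV = $174,264.70

PV = FV / (1 + r)^t = $174,264.70


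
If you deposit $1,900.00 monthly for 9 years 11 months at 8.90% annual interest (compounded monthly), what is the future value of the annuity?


Future value of an ordinary annuity: FV = PMT × ((1 + r)^n − 1) / r
Monthly rate r = 0.089/12 ≈ 0.00741667, n = 119
FV = $1,900.00 × ((1 + 0.089/12)^119 − 1) / (0.089/12)
FV = $1,900.00 × 190.014815
FV = $361,028.15

FV = PMT × ((1+r)^n - 1)/r = $361,028.15


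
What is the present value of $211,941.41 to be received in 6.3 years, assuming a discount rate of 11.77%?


Present value formula: PV = FV / (1 + r)^t
PV = $211,941.41 / (1 + 0.1177)^6.3
PV = $211,941.41 / 2.0158076
PV = $105,139.70

PV = FV / (1 + r)^t = $105,139.70


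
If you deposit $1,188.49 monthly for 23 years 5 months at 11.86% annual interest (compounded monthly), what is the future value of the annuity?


Future value of an ordinary annuity: FV = PMT × ((1 + r)^n − 1) / r
Monthly rate r = 0.1186/12 ≈ 0.00988333, n = 281
FV = $1,188.49 × ((1 + 0.1186/12)^281 − 1) / (0.1186/12)
FV = $1,188.49 × 1503.191737
FV = $1,786,528.35

FV = PMT × ((1+r)^n - 1)/r = $1,786,528.35


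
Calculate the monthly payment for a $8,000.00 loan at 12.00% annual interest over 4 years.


Loan payment formula: PMT = PV × r / (1 − (1 + r)^(−n))
Monthly rate r = 0.12/12 = 0.01, n = 48 months
Denominator: 1 − (1 + 0.12/12)^(−48) = 0.379740
PMT = $8,000.00 × (0.12/12) / 0.379740
PMT = $210.67 per month

PMT = PV × r / (1-(1+r)^(-n)) = $210.67/month


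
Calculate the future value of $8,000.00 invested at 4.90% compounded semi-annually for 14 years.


Compound interest formula: A = P(1 + r/n)^(nt)
A = $8,000.00 × (1 + 0.049/2)^(2 × 14)
Growth factor: (1 + 0.049/2)^28 = 1.969405
A = $8,000.00 × 1.969405
A = $15,755.24

A = P(1 + r/n)^(nt) = $15,755.24


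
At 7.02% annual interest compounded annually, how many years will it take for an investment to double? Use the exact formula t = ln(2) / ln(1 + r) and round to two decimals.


Doubling condition: (1 + r)^t = 2
Take ln of both sides: t × ln(1 + r) = ln(2)
t = ln(2) / ln(1 + r)
t = 0.693147 / 0.067846
t = 10.22

t = ln(2) / ln(1 + r) = 10.22 years


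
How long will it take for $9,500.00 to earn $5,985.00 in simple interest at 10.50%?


Rearrange the simple interest formula for t:
I = P × r × t  ⇒  t = I / (P × r)
t = $5,985.00 / ($9,500.00 × 0.105)
t = 6

t = I/(P×r) = 6 years


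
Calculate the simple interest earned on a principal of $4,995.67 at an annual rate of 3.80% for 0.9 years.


Simple interest formula: I = P × r × t
I = $4,995.67 × 0.038 × 0.9
I = $170.85

I = P × r × t = $170.85


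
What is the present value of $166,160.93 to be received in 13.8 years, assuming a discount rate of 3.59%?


Present value formula: PV = FV / (1 + r)^t
PV = $166,160.93 / (1 + 0.0359)^13.8
PV = $166,160.93 / 1.6269945
PV = $102,127.53

PV = FV / (1 + r)^t = $102,127.53


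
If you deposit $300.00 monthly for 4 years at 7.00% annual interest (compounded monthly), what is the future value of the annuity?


Future value of an ordinary annuity: FV = PMT × ((1 + r)^n − 1) / r
Monthly rate r = 0.07/12 ≈ 0.00583333, n = 48
FV = $300.00 × ((1 + 0.07/12)^48 − 1) / (0.07/12)
FV = $300.00 × 55.209236
FV = $16,562.77

FV = PMT × ((1+r)^n - 1)/r = $16,562.77


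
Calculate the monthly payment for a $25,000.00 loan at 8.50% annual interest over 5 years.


Loan payment formula: PMT = PV × r / (1 − (1 + r)^(−n))
Monthly rate r = 0.085/12 ≈ 0.00708333, n = 60 months
Denominator: 1 − (1 + 0.085/12)^(−60) = 0.345250
PMT = $25,000.00 × (0.085/12) / 0.345250
PMT = $512.91 per month

PMT = PV × r / (1-(1+r)^(-n)) = $512.91/month


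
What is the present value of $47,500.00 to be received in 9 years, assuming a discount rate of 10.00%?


Present value formula: PV = FV / (1 + r)^t
PV = $47,500.00 / (1 + 0.1)^9
PV = $47,500.00 / 2.3579477
PV = $20,144.64

PV = FV / (1 + r)^t = $20,144.64


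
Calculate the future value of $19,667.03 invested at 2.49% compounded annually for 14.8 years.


Compound interest formula: A = P(1 + r/n)^(nt)
A = $19,667.03 × (1 + 0.0249/1)^(1 × 14.8)
Growth factor: (1 + 0.0249/1)^14.8 = 1.439084
A = $19,667.03 × 1.439084
A = $28,302.51

A = P(1 + r/n)^(nt) = $28,302.51


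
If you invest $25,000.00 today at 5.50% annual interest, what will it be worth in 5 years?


Future value formula: FV = PV × (1 + r)^t
FV = $25,000.00 × (1 + 0.055)^5
FV = $25,000.00 × 1.306960
FV = $32,674.00

FV = PV × (1 + r)^t = $32,674.00


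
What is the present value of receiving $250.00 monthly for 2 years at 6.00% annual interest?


Present value of an ordinary annuity: PV = PMT × (1 − (1 + r)^(−n)) / r
Monthly rate r = 0.06/12 = 0.005, n = 24
PV = $250.00 × (1 − (1 + 0.06/12)^(−24)) / (0.06/12)
PV = $250.00 × 22.562866
PV = $5,640.72

PV = PMT × (1-(1+r)^(-n))/r = $5,640.72


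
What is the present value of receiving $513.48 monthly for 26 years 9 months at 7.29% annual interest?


Present value of an ordinary annuity: PV = PMT × (1 − (1 + r)^(−n)) / r
Monthly rate r = 0.0729/12 = 0.006075, n = 321
PV = $513.48 × (1 − (1 + 0.0729/12)^(−321)) / (0.0729/12)
PV = $513.48 × 141.052648
PV = $72,427.71

PV = PMT × (1-(1+r)^(-n))/r = $72,427.71


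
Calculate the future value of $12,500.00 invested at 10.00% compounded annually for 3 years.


Compound interest formula: A = P(1 + r/n)^(nt)
A = $12,500.00 × (1 + 0.1/1)^(1 × 3)
Growth factor: (1 + 0.1/1)^3 = 1.331000
A = $12,500.00 × 1.331000
A = $16,637.50

A = P(1 + r/n)^(nt) = $16,637.50


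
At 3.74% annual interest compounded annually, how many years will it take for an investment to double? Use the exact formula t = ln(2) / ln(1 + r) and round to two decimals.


Doubling condition: (1 + r)^t = 2
Take ln of both sides: t × ln(1 + r) = ln(2)
t = ln(2) / ln(1 + r)
t = 0.693147 / 0.036718
t = 18.88

t = ln(2) / ln(1 + r) = 18.88 years


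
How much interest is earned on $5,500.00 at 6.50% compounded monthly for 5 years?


Compound interest earned = final amount − principal.
A = P(1 + r/n)^(nt) = $5,500.00 × (1 + 0.065/12)^(12 × 5) = $7,605.50
Interest = A − P = $7,605.50 − $5,500.00 = $2,105.50

Interest = A - P = $2,105.50


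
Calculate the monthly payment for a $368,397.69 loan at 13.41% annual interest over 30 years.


Loan payment formula: PMT = PV × r / (1 − (1 + r)^(−n))
Monthly rate r = 0.1341/12 = 0.011175, n = 360 months
Denominator: 1 − (1 + 0.1341/12)^(−360) = 0.981697
PMT = $368,397.69 × (0.1341/12) / 0.981697
PMT = $4,193.60 per month

PMT = PV × r / (1-(1+r)^(-n)) = $4,193.60/month


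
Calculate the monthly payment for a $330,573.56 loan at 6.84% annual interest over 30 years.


Loan payment formula: PMT = PV × r / (1 − (1 + r)^(−n))
Monthly rate r = 0.0684/12 = 0.0057, n = 360 months
Denominator: 1 − (1 + 0.0684/12)^(−360) = 0.870772
PMT = $330,573.56 × (0.0684/12) / 0.870772
PMT = $2,163.91 per month

PMT = PV × r / (1-(1+r)^(-n)) = $2,163.91/month


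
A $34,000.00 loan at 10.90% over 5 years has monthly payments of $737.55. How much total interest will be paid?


Total paid over the life of the loan = PMT × n.
Total paid = $737.55 × 60 = $44,253.00
Total interest = total paid − principal = $44,253.00 − $34,000.00 = $10,253.00

Total interest = (PMT × n) - PV = $10,253.00


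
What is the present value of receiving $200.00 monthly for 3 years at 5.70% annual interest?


Present value of an ordinary annuity: PV = PMT × (1 − (1 + r)^(−n)) / r
Monthly rate r = 0.057/12 = 0.00475, n = 36
PV = $200.00 × (1 − (1 + 0.057/12)^(−36)) / (0.057/12)
PV = $200.00 × 33.018347
PV = $6,603.67

PV = PMT × (1-(1+r)^(-n))/r = $6,603.67
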